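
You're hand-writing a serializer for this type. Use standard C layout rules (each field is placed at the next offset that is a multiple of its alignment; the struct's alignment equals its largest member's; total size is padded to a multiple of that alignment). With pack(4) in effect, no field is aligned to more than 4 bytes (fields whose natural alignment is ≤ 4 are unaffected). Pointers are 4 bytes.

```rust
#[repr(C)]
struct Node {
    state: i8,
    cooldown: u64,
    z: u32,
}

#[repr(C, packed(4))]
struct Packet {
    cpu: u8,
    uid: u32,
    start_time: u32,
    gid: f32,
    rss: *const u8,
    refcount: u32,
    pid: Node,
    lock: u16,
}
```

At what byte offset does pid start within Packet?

Node: state at 0 (size 1, align 1) → ends 1; pad 7 to align 8 for cooldown; cooldown at 8 (size 8, align 8) → ends 16; z at 16 (size 4, align 4) → ends 20; tail pad 4 to reach multiple of 8; total 24 bytes, alignment 8
cpu at 0 (size 1, align 1) → ends 1
pad 3 to align 4 for uid
uid at 4 (size 4, align 4) → ends 8
start_time at 8 (size 4, align 4) → ends 12
gid at 12 (size 4, align 4) → ends 16
rss at 16 (size 4, align 4) → ends 20
refcount at 20 (size 4, align 4) → ends 24
pid at 24 (size 24, align 4) → ends 48

24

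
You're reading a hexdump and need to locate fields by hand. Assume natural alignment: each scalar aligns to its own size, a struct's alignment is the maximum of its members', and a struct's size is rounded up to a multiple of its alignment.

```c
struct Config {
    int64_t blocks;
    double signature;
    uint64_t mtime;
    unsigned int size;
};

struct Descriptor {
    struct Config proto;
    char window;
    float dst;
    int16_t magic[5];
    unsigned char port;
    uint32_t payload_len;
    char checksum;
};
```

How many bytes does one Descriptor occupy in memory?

64

Config: blocks at 0 (size 8, align 8) → ends 8; signature at 8 (size 8, align 8) → ends 16; mtime at 16 (size 8, align 8) → ends 24; size at 24 (size 4, align 4) → ends 28; tail pad 4 to reach multiple of 8; total 32 bytes, alignment 8
proto at 0 (size 32, align 8) → ends 32
window at 32 (size 1, align 1) → ends 33
pad 3 to align 4 for dst
dst at 36 (size 4, align 4) → ends 40
magic at 40 (size 10, align 2) → ends 50
port at 50 (size 1, align 1) → ends 51
pad 1 to align 4 for payload_len
payload_len at 52 (size 4, align 4) → ends 56
checksum at 56 (size 1, align 1) → ends 57
tail pad 7 to reach multiple of 8
total 64 bytes, alignment 8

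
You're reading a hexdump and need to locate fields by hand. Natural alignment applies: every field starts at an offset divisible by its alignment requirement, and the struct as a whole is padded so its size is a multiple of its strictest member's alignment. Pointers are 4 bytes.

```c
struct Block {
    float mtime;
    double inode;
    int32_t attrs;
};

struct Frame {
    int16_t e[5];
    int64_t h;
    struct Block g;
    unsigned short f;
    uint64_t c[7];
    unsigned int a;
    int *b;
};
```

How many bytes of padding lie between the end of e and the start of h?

6

Block: @0: mtime [4B, align 4] → 4; +4 pad (align 8); @8: inode [8B, align 8] → 16; @16: attrs [4B, align 4] → 20; +4 tail pad (align 8); size 24, align 8
@0: e [10B, align 2] → 10
+6 pad (align 8)
@16: h [8B, align 8] → 24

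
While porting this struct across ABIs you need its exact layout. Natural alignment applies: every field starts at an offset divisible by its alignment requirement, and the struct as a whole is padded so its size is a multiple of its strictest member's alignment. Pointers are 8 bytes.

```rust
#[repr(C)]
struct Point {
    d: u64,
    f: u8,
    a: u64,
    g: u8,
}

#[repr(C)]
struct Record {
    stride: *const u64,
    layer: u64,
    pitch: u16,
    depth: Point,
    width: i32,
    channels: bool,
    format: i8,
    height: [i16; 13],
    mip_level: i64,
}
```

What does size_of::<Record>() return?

Point: 0..8  d  (8B, 8-aligned); 8..9  f  (1B, 1-aligned); 9..16  -- padding (7B); 16..24  a  (8B, 8-aligned); 24..25  g  (1B, 1-aligned); 25..32  -- tail padding (7B); sizeof = 32, alignof = 8
0..8  stride  (8B, 8-aligned)
8..16  layer  (8B, 8-aligned)
16..18  pitch  (2B, 2-aligned)
18..24  -- padding (6B)
24..56  depth  (32B, 8-aligned)
56..60  width  (4B, 4-aligned)
60..61  channels  (1B, 1-aligned)
61..62  format  (1B, 1-aligned)
62..88  height  (26B, 2-aligned)
88..96  mip_level  (8B, 8-aligned)
sizeof = 96, alignof = 8

96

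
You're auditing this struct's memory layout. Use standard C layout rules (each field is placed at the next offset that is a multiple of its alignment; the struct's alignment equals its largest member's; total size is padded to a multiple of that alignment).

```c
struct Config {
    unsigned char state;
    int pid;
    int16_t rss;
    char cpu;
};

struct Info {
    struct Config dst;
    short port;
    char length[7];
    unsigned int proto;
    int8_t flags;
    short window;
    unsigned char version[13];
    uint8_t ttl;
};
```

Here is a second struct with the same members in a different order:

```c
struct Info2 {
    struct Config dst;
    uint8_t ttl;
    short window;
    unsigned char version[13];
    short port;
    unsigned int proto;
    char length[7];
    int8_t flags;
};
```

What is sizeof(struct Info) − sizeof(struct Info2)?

Config: @0: state [1B, align 1] → 1; +3 pad (align 4); @4: pid [4B, align 4] → 8; @8: rss [2B, align 2] → 10; @10: cpu [1B, align 1] → 11; +1 tail pad (align 4); size 12, align 4
@0: dst [12B, align 4] → 12
@12: port [2B, align 2] → 14
@14: length [7B, align 1] → 21
+3 pad (align 4)
@24: proto [4B, align 4] → 28
@28: flags [1B, align 1] → 29
+1 pad (align 2)
@30: window [2B, align 2] → 32
@32: version [13B, align 1] → 45
@45: ttl [1B, align 1] → 46
+2 tail pad (align 4)
size 48, align 4
— Info2 —
@0: dst [12B, align 4] → 12
@12: ttl [1B, align 1] → 13
+1 pad (align 2)
@14: window [2B, align 2] → 16
@16: version [13B, align 1] → 29
+1 pad (align 2)
@30: port [2B, align 2] → 32
@32: proto [4B, align 4] → 36
@36: length [7B, align 1] → 43
@43: flags [1B, align 1] → 44
size 44, align 4
48 − 44 = 4

4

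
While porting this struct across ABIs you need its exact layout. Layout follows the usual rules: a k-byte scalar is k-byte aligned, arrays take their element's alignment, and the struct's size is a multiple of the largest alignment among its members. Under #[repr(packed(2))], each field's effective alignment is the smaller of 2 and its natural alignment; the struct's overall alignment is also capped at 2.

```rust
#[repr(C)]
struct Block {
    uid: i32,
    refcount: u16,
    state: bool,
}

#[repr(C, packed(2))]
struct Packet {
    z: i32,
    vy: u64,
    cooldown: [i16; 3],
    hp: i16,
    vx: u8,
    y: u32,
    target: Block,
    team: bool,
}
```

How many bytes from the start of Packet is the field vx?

Block: uid at 0 (size 4, align 4) → ends 4; refcount at 4 (size 2, align 2) → ends 6; state at 6 (size 1, align 1) → ends 7; tail pad 1 to reach multiple of 4; total 8 bytes, alignment 4
z at 0 (size 4, align 2) → ends 4
vy at 4 (size 8, align 2) → ends 12
cooldown at 12 (size 6, align 2) → ends 18
hp at 18 (size 2, align 2) → ends 20
vx at 20 (size 1, align 1) → ends 21

20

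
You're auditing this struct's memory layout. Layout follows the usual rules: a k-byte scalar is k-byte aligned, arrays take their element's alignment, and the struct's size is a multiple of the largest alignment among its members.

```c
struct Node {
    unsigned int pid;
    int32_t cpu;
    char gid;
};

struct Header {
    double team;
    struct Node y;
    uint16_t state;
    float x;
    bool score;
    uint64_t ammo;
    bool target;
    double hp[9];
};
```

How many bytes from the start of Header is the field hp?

48

Node: pid at 0 (size 4, align 4) → ends 4; cpu at 4 (size 4, align 4) → ends 8; gid at 8 (size 1, align 1) → ends 9; tail pad 3 to reach multiple of 4; total 12 bytes, alignment 4
team at 0 (size 8, align 8) → ends 8
y at 8 (size 12, align 4) → ends 20
state at 20 (size 2, align 2) → ends 22
pad 2 to align 4 for x
x at 24 (size 4, align 4) → ends 28
score at 28 (size 1, align 1) → ends 29
pad 3 to align 8 for ammo
ammo at 32 (size 8, align 8) → ends 40
target at 40 (size 1, align 1) → ends 41
pad 7 to align 8 for hp
hp at 48 (size 72, align 8) → ends 120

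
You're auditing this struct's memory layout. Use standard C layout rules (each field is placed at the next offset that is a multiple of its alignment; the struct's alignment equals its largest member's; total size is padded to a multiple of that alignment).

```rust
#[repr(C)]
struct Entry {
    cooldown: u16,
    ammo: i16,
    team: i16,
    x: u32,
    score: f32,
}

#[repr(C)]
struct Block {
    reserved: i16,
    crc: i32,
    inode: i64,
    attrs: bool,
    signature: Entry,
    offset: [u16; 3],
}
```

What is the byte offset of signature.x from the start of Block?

28

Entry: @0: cooldown [2B, align 2] → 2; @2: ammo [2B, align 2] → 4; @4: team [2B, align 2] → 6; +2 pad (align 4); @8: x [4B, align 4] → 12; @12: score [4B, align 4] → 16; size 16, align 4
@0: reserved [2B, align 2] → 2
+2 pad (align 4)
@4: crc [4B, align 4] → 8
@8: inode [8B, align 8] → 16
@16: attrs [1B, align 1] → 17
+3 pad (align 4)
@20: signature [16B, align 4] → 36
within Entry: x at 8
20 + 8 = 28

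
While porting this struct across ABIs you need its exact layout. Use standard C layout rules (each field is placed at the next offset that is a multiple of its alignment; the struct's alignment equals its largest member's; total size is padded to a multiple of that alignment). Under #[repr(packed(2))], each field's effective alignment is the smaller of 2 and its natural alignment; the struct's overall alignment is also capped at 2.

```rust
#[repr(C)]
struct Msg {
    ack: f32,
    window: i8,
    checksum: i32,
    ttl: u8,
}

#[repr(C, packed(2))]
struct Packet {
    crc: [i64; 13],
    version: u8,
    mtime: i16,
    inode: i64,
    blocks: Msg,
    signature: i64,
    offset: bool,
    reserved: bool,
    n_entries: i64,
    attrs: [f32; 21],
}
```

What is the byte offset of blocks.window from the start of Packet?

Msg: ack at 0 (size 4, align 4) → ends 4; window at 4 (size 1, align 1) → ends 5; pad 3 to align 4 for checksum; checksum at 8 (size 4, align 4) → ends 12; ttl at 12 (size 1, align 1) → ends 13; tail pad 3 to reach multiple of 4; total 16 bytes, alignment 4
crc at 0 (size 104, align 2) → ends 104
version at 104 (size 1, align 1) → ends 105
pad 1 to align 2 for mtime
mtime at 106 (size 2, align 2) → ends 108
inode at 108 (size 8, align 2) → ends 116
blocks at 116 (size 16, align 2) → ends 132
within Msg: window at 4
116 + 4 = 120

120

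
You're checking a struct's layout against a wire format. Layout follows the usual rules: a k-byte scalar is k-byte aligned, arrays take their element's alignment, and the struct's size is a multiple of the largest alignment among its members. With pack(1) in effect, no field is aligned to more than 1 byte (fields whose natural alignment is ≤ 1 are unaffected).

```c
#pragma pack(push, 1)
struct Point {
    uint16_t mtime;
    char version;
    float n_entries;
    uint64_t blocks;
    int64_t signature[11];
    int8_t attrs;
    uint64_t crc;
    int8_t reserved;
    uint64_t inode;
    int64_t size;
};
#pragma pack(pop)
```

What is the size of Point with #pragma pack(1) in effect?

129

@0: mtime [2B, align 1] → 2
@2: version [1B, align 1] → 3
@3: n_entries [4B, align 1] → 7
@7: blocks [8B, align 1] → 15
@15: signature [88B, align 1] → 103
@103: attrs [1B, align 1] → 104
@104: crc [8B, align 1] → 112
@112: reserved [1B, align 1] → 113
@113: inode [8B, align 1] → 121
@121: size [8B, align 1] → 129
size 129, align 1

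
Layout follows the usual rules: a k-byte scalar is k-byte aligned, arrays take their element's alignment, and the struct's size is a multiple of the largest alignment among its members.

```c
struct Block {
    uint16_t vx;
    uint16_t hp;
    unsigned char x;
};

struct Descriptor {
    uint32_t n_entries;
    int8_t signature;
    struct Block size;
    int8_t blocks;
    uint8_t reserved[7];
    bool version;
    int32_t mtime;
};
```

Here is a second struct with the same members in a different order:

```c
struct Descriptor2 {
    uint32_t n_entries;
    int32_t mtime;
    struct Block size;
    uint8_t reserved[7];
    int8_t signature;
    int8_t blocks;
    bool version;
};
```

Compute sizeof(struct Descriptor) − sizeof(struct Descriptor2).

Block: vx at 0 (size 2, align 2) → ends 2; hp at 2 (size 2, align 2) → ends 4; x at 4 (size 1, align 1) → ends 5; tail pad 1 to reach multiple of 2; total 6 bytes, alignment 2
n_entries at 0 (size 4, align 4) → ends 4
signature at 4 (size 1, align 1) → ends 5
pad 1 to align 2 for size
size at 6 (size 6, align 2) → ends 12
blocks at 12 (size 1, align 1) → ends 13
reserved at 13 (size 7, align 1) → ends 20
version at 20 (size 1, align 1) → ends 21
pad 3 to align 4 for mtime
mtime at 24 (size 4, align 4) → ends 28
total 28 bytes, alignment 4
— Descriptor2 —
n_entries at 0 (size 4, align 4) → ends 4
mtime at 4 (size 4, align 4) → ends 8
size at 8 (size 6, align 2) → ends 14
reserved at 14 (size 7, align 1) → ends 21
signature at 21 (size 1, align 1) → ends 22
blocks at 22 (size 1, align 1) → ends 23
version at 23 (size 1, align 1) → ends 24
total 24 bytes, alignment 4
28 − 24 = 4

4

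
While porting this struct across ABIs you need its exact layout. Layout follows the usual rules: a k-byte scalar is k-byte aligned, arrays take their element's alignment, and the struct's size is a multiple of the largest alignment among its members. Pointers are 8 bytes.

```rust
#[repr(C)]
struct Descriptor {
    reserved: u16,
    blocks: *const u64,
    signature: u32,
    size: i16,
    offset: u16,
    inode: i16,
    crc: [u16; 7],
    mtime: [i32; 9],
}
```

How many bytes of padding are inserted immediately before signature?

reserved at 0 (size 2, align 2) → ends 2
pad 6 to align 8 for blocks
blocks at 8 (size 8, align 8) → ends 16
signature at 16 (size 4, align 4) → ends 20

0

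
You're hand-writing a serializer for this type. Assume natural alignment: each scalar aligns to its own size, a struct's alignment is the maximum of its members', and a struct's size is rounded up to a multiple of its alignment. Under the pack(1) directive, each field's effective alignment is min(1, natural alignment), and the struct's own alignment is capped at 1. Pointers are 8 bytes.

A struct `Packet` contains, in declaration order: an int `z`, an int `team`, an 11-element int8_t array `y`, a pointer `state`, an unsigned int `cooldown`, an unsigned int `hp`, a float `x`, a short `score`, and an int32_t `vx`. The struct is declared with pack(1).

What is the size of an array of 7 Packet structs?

315

@0: z [4B, align 1] → 4
@4: team [4B, align 1] → 8
@8: y [11B, align 1] → 19
@19: state [8B, align 1] → 27
@27: cooldown [4B, align 1] → 31
@31: hp [4B, align 1] → 35
@35: x [4B, align 1] → 39
@39: score [2B, align 1] → 41
@41: vx [4B, align 1] → 45
size 45, align 1
array of 7: 7 × 45 = 315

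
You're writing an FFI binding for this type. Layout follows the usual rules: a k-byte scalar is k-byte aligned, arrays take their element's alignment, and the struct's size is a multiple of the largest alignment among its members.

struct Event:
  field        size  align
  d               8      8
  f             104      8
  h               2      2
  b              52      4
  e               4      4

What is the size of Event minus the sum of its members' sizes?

6

@0: d [8B, align 8] → 8
@8: f [104B, align 8] → 112
@112: h [2B, align 2] → 114
+2 pad (align 4)
@116: b [52B, align 4] → 168
@168: e [4B, align 4] → 172
+4 tail pad (align 8)
size 176, align 8
data bytes 170, size 176 → padding 6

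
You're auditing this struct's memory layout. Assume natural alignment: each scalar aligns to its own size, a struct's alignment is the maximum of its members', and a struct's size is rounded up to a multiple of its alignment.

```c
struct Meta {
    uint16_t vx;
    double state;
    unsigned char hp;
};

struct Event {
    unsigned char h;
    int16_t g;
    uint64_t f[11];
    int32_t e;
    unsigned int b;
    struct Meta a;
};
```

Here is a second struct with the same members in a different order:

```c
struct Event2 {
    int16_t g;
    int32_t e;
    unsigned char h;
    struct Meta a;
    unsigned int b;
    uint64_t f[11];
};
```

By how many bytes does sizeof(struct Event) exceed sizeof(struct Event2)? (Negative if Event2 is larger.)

-8

Meta: vx at 0 (size 2, align 2) → ends 2; pad 6 to align 8 for state; state at 8 (size 8, align 8) → ends 16; hp at 16 (size 1, align 1) → ends 17; tail pad 7 to reach multiple of 8; total 24 bytes, alignment 8
h at 0 (size 1, align 1) → ends 1
pad 1 to align 2 for g
g at 2 (size 2, align 2) → ends 4
pad 4 to align 8 for f
f at 8 (size 88, align 8) → ends 96
e at 96 (size 4, align 4) → ends 100
b at 100 (size 4, align 4) → ends 104
a at 104 (size 24, align 8) → ends 128
total 128 bytes, alignment 8
— Event2 —
g at 0 (size 2, align 2) → ends 2
pad 2 to align 4 for e
e at 4 (size 4, align 4) → ends 8
h at 8 (size 1, align 1) → ends 9
pad 7 to align 8 for a
a at 16 (size 24, align 8) → ends 40
b at 40 (size 4, align 4) → ends 44
pad 4 to align 8 for f
f at 48 (size 88, align 8) → ends 136
total 136 bytes, alignment 8
128 − 136 = -8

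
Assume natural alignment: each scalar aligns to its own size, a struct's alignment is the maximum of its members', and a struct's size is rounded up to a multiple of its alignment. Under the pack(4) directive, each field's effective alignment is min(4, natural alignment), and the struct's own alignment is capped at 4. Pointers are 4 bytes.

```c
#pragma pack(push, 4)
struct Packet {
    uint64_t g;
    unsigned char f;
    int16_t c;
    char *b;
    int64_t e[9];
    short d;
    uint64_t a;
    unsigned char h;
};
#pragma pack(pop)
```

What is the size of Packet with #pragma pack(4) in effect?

@0: g [8B, align 4] → 8
@8: f [1B, align 1] → 9
+1 pad (align 2)
@10: c [2B, align 2] → 12
@12: b [4B, align 4] → 16
@16: e [72B, align 4] → 88
@88: d [2B, align 2] → 90
+2 pad (align 4)
@92: a [8B, align 4] → 100
@100: h [1B, align 1] → 101
+3 tail pad (align 4)
size 104, align 4

104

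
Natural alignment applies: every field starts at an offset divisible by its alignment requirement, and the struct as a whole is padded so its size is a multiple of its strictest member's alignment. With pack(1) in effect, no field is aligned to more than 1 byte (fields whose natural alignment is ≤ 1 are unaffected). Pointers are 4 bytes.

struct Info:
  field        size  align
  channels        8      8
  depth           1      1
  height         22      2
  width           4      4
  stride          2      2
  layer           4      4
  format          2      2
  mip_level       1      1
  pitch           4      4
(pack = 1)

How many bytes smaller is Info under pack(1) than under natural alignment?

8

natural layout:
  channels at 0 (size 8, align 8) → ends 8
  depth at 8 (size 1, align 1) → ends 9
  pad 1 to align 2 for height
  height at 10 (size 22, align 2) → ends 32
  width at 32 (size 4, align 4) → ends 36
  stride at 36 (size 2, align 2) → ends 38
  pad 2 to align 4 for layer
  layer at 40 (size 4, align 4) → ends 44
  format at 44 (size 2, align 2) → ends 46
  mip_level at 46 (size 1, align 1) → ends 47
  pad 1 to align 4 for pitch
  pitch at 48 (size 4, align 4) → ends 52
  tail pad 4 to reach multiple of 8
  total 56 bytes, alignment 8
packed(1) layout:
  channels at 0 (size 8, align 1) → ends 8
  depth at 8 (size 1, align 1) → ends 9
  height at 9 (size 22, align 1) → ends 31
  width at 31 (size 4, align 1) → ends 35
  stride at 35 (size 2, align 1) → ends 37
  layer at 37 (size 4, align 1) → ends 41
  format at 41 (size 2, align 1) → ends 43
  mip_level at 43 (size 1, align 1) → ends 44
  pitch at 44 (size 4, align 1) → ends 48
  total 48 bytes, alignment 1
56 − 48 = 8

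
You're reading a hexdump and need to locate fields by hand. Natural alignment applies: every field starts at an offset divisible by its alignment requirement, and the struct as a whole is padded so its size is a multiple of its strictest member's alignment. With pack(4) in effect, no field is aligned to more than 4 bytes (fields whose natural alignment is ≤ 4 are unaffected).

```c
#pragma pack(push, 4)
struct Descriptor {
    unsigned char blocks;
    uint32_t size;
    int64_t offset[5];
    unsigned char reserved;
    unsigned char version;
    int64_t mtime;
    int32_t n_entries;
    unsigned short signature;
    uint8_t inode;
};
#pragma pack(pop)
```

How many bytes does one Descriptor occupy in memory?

blocks at 0 (size 1, align 1) → ends 1
pad 3 to align 4 for size
size at 4 (size 4, align 4) → ends 8
offset at 8 (size 40, align 4) → ends 48
reserved at 48 (size 1, align 1) → ends 49
version at 49 (size 1, align 1) → ends 50
pad 2 to align 4 for mtime
mtime at 52 (size 8, align 4) → ends 60
n_entries at 60 (size 4, align 4) → ends 64
signature at 64 (size 2, align 2) → ends 66
inode at 66 (size 1, align 1) → ends 67
tail pad 1 to reach multiple of 4
total 68 bytes, alignment 4

68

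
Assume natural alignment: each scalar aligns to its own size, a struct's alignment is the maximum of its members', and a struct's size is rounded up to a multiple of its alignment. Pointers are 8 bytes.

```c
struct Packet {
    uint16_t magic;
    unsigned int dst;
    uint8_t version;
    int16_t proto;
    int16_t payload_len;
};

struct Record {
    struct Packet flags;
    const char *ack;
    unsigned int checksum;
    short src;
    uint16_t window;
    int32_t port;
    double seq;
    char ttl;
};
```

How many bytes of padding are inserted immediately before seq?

Packet: 0..2  magic  (2B, 2-aligned); 2..4  -- padding (2B); 4..8  dst  (4B, 4-aligned); 8..9  version  (1B, 1-aligned); 9..10  -- padding (1B); 10..12  proto  (2B, 2-aligned); 12..14  payload_len  (2B, 2-aligned); 14..16  -- tail padding (2B); sizeof = 16, alignof = 4
0..16  flags  (16B, 4-aligned)
16..24  ack  (8B, 8-aligned)
24..28  checksum  (4B, 4-aligned)
28..30  src  (2B, 2-aligned)
30..32  window  (2B, 2-aligned)
32..36  port  (4B, 4-aligned)
36..40  -- padding (4B)
40..48  seq  (8B, 8-aligned)

4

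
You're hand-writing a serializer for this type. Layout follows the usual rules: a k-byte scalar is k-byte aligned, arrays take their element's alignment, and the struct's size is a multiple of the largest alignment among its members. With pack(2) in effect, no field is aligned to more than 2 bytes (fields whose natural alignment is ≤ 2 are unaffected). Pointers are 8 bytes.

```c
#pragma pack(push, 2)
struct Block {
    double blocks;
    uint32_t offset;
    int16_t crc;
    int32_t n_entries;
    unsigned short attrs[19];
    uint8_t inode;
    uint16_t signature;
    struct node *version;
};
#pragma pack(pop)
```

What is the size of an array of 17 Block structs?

@0: blocks [8B, align 2] → 8
@8: offset [4B, align 2] → 12
@12: crc [2B, align 2] → 14
@14: n_entries [4B, align 2] → 18
@18: attrs [38B, align 2] → 56
@56: inode [1B, align 1] → 57
+1 pad (align 2)
@58: signature [2B, align 2] → 60
@60: version [8B, align 2] → 68
size 68, align 2
array of 17: 17 × 68 = 1156

1156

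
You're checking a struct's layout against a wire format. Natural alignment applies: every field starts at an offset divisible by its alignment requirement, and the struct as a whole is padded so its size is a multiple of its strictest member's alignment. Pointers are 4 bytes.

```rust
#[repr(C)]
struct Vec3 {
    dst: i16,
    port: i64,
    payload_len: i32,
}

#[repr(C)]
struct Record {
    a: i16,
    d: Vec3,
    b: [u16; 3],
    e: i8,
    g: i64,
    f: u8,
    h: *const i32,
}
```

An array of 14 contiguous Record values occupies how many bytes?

Vec3: 0..2  dst  (2B, 2-aligned); 2..8  -- padding (6B); 8..16  port  (8B, 8-aligned); 16..20  payload_len  (4B, 4-aligned); 20..24  -- tail padding (4B); sizeof = 24, alignof = 8
0..2  a  (2B, 2-aligned)
2..8  -- padding (6B)
8..32  d  (24B, 8-aligned)
32..38  b  (6B, 2-aligned)
38..39  e  (1B, 1-aligned)
39..40  -- padding (1B)
40..48  g  (8B, 8-aligned)
48..49  f  (1B, 1-aligned)
49..52  -- padding (3B)
52..56  h  (4B, 4-aligned)
sizeof = 56, alignof = 8
array of 14: 14 × 56 = 784

784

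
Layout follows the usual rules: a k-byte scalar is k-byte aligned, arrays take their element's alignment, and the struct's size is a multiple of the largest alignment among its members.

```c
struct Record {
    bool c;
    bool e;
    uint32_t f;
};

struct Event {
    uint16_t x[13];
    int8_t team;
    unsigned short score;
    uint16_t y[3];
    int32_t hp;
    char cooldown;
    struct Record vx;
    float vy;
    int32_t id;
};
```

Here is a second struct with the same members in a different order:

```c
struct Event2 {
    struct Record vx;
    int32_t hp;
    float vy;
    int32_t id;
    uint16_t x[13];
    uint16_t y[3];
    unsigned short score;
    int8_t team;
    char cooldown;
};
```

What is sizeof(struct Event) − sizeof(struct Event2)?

4

Record: @0: c [1B, align 1] → 1; @1: e [1B, align 1] → 2; +2 pad (align 4); @4: f [4B, align 4] → 8; size 8, align 4
@0: x [26B, align 2] → 26
@26: team [1B, align 1] → 27
+1 pad (align 2)
@28: score [2B, align 2] → 30
@30: y [6B, align 2] → 36
@36: hp [4B, align 4] → 40
@40: cooldown [1B, align 1] → 41
+3 pad (align 4)
@44: vx [8B, align 4] → 52
@52: vy [4B, align 4] → 56
@56: id [4B, align 4] → 60
size 60, align 4
— Event2 —
@0: vx [8B, align 4] → 8
@8: hp [4B, align 4] → 12
@12: vy [4B, align 4] → 16
@16: id [4B, align 4] → 20
@20: x [26B, align 2] → 46
@46: y [6B, align 2] → 52
@52: score [2B, align 2] → 54
@54: team [1B, align 1] → 55
@55: cooldown [1B, align 1] → 56
size 56, align 4
60 − 56 = 4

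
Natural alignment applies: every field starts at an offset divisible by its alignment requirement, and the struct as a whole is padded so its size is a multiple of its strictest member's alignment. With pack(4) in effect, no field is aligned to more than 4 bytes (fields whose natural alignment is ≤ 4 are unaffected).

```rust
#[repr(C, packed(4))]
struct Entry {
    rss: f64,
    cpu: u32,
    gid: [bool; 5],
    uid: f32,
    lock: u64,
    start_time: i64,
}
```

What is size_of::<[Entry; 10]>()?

@0: rss [8B, align 4] → 8
@8: cpu [4B, align 4] → 12
@12: gid [5B, align 1] → 17
+3 pad (align 4)
@20: uid [4B, align 4] → 24
@24: lock [8B, align 4] → 32
@32: start_time [8B, align 4] → 40
size 40, align 4
array of 10: 10 × 40 = 400

400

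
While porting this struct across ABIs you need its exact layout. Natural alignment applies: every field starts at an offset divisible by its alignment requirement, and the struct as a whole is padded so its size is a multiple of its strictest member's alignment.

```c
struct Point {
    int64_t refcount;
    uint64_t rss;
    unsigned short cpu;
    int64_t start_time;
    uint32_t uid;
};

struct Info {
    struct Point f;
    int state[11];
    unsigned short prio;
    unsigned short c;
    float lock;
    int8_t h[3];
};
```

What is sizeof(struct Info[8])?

768

Point: @0: refcount [8B, align 8] → 8; @8: rss [8B, align 8] → 16; @16: cpu [2B, align 2] → 18; +6 pad (align 8); @24: start_time [8B, align 8] → 32; @32: uid [4B, align 4] → 36; +4 tail pad (align 8); size 40, align 8
@0: f [40B, align 8] → 40
@40: state [44B, align 4] → 84
@84: prio [2B, align 2] → 86
@86: c [2B, align 2] → 88
@88: lock [4B, align 4] → 92
@92: h [3B, align 1] → 95
+1 tail pad (align 8)
size 96, align 8
array of 8: 8 × 96 = 768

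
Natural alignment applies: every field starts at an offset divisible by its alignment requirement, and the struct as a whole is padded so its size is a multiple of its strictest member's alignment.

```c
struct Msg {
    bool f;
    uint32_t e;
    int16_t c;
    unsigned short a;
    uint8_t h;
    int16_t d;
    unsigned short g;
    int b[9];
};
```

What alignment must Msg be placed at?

4

member alignments: f=1, e=4, c=2, a=2, h=1, d=2, g=2, b=4
max = 4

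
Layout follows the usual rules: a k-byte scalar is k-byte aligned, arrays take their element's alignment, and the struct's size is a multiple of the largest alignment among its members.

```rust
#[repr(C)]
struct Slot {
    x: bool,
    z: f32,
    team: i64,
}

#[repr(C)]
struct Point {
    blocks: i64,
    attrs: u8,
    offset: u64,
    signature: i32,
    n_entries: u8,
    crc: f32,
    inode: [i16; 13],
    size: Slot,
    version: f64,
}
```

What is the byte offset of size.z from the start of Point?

Slot: x at 0 (size 1, align 1) → ends 1; pad 3 to align 4 for z; z at 4 (size 4, align 4) → ends 8; team at 8 (size 8, align 8) → ends 16; total 16 bytes, alignment 8
blocks at 0 (size 8, align 8) → ends 8
attrs at 8 (size 1, align 1) → ends 9
pad 7 to align 8 for offset
offset at 16 (size 8, align 8) → ends 24
signature at 24 (size 4, align 4) → ends 28
n_entries at 28 (size 1, align 1) → ends 29
pad 3 to align 4 for crc
crc at 32 (size 4, align 4) → ends 36
inode at 36 (size 26, align 2) → ends 62
pad 2 to align 8 for size
size at 64 (size 16, align 8) → ends 80
within Slot: z at 4
64 + 4 = 68

68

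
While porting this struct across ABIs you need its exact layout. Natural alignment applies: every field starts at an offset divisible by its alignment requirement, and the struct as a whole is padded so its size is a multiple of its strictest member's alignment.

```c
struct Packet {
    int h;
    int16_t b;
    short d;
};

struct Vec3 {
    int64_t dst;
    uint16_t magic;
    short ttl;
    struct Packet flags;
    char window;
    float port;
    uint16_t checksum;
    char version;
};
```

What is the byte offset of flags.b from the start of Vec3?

16

Packet: h at 0 (size 4, align 4) → ends 4; b at 4 (size 2, align 2) → ends 6; d at 6 (size 2, align 2) → ends 8; total 8 bytes, alignment 4
dst at 0 (size 8, align 8) → ends 8
magic at 8 (size 2, align 2) → ends 10
ttl at 10 (size 2, align 2) → ends 12
flags at 12 (size 8, align 4) → ends 20
within Packet: b at 4
12 + 4 = 16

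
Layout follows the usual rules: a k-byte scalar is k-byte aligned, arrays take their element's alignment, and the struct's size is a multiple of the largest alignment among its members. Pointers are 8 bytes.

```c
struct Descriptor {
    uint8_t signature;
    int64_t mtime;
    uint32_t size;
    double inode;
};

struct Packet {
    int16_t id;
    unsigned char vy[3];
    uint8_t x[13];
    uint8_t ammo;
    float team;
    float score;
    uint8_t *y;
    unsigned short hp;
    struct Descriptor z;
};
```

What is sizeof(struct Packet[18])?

1440

Descriptor: signature at 0 (size 1, align 1) → ends 1; pad 7 to align 8 for mtime; mtime at 8 (size 8, align 8) → ends 16; size at 16 (size 4, align 4) → ends 20; pad 4 to align 8 for inode; inode at 24 (size 8, align 8) → ends 32; total 32 bytes, alignment 8
id at 0 (size 2, align 2) → ends 2
vy at 2 (size 3, align 1) → ends 5
x at 5 (size 13, align 1) → ends 18
ammo at 18 (size 1, align 1) → ends 19
pad 1 to align 4 for team
team at 20 (size 4, align 4) → ends 24
score at 24 (size 4, align 4) → ends 28
pad 4 to align 8 for y
y at 32 (size 8, align 8) → ends 40
hp at 40 (size 2, align 2) → ends 42
pad 6 to align 8 for z
z at 48 (size 32, align 8) → ends 80
total 80 bytes, alignment 8
array of 18: 18 × 80 = 1440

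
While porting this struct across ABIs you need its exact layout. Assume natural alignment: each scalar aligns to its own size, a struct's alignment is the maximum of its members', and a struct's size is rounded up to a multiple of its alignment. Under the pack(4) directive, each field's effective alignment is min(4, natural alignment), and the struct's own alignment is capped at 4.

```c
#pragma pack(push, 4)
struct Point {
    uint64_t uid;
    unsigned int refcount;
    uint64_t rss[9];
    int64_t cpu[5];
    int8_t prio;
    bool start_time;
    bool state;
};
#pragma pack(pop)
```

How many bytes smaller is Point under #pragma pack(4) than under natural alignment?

8

natural layout:
  @0: uid [8B, align 8] → 8
  @8: refcount [4B, align 4] → 12
  +4 pad (align 8)
  @16: rss [72B, align 8] → 88
  @88: cpu [40B, align 8] → 128
  @128: prio [1B, align 1] → 129
  @129: start_time [1B, align 1] → 130
  @130: state [1B, align 1] → 131
  +5 tail pad (align 8)
  size 136, align 8
packed(4) layout:
  @0: uid [8B, align 4] → 8
  @8: refcount [4B, align 4] → 12
  @12: rss [72B, align 4] → 84
  @84: cpu [40B, align 4] → 124
  @124: prio [1B, align 1] → 125
  @125: start_time [1B, align 1] → 126
  @126: state [1B, align 1] → 127
  +1 tail pad (align 4)
  size 128, align 4
136 − 128 = 8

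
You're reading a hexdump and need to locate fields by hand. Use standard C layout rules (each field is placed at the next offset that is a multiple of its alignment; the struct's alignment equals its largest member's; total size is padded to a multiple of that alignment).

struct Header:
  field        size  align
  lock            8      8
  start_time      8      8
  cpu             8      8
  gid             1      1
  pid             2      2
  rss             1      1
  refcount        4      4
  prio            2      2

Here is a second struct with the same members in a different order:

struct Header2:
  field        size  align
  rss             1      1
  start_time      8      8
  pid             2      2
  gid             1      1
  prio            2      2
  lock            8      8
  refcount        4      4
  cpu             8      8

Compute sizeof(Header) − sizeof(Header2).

-8

@0: lock [8B, align 8] → 8
@8: start_time [8B, align 8] → 16
@16: cpu [8B, align 8] → 24
@24: gid [1B, align 1] → 25
+1 pad (align 2)
@26: pid [2B, align 2] → 28
@28: rss [1B, align 1] → 29
+3 pad (align 4)
@32: refcount [4B, align 4] → 36
@36: prio [2B, align 2] → 38
+2 tail pad (align 8)
size 40, align 8
— Header2 —
@0: rss [1B, align 1] → 1
+7 pad (align 8)
@8: start_time [8B, align 8] → 16
@16: pid [2B, align 2] → 18
@18: gid [1B, align 1] → 19
+1 pad (align 2)
@20: prio [2B, align 2] → 22
+2 pad (align 8)
@24: lock [8B, align 8] → 32
@32: refcount [4B, align 4] → 36
+4 pad (align 8)
@40: cpu [8B, align 8] → 48
size 48, align 8
40 − 48 = -8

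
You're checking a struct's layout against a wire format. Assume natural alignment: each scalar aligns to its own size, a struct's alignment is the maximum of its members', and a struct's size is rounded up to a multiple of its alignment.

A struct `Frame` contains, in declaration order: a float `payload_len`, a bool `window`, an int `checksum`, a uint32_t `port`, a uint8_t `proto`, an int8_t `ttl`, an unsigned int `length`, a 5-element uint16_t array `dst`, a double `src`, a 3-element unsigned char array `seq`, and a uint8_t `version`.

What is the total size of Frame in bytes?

@0: payload_len [4B, align 4] → 4
@4: window [1B, align 1] → 5
+3 pad (align 4)
@8: checksum [4B, align 4] → 12
@12: port [4B, align 4] → 16
@16: proto [1B, align 1] → 17
@17: ttl [1B, align 1] → 18
+2 pad (align 4)
@20: length [4B, align 4] → 24
@24: dst [10B, align 2] → 34
+6 pad (align 8)
@40: src [8B, align 8] → 48
@48: seq [3B, align 1] → 51
@51: version [1B, align 1] → 52
+4 tail pad (align 8)
size 56, align 8

56 bytes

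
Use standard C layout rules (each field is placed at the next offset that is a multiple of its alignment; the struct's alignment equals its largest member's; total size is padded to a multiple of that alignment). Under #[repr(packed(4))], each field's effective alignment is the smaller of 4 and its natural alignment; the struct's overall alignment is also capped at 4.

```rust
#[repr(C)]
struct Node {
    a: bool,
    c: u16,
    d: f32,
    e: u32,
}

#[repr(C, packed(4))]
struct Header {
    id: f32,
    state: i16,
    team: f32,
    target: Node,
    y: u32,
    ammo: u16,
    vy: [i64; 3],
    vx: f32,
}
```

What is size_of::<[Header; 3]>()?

180

Node: a at 0 (size 1, align 1) → ends 1; pad 1 to align 2 for c; c at 2 (size 2, align 2) → ends 4; d at 4 (size 4, align 4) → ends 8; e at 8 (size 4, align 4) → ends 12; total 12 bytes, alignment 4
id at 0 (size 4, align 4) → ends 4
state at 4 (size 2, align 2) → ends 6
pad 2 to align 4 for team
team at 8 (size 4, align 4) → ends 12
target at 12 (size 12, align 4) → ends 24
y at 24 (size 4, align 4) → ends 28
ammo at 28 (size 2, align 2) → ends 30
pad 2 to align 4 for vy
vy at 32 (size 24, align 4) → ends 56
vx at 56 (size 4, align 4) → ends 60
total 60 bytes, alignment 4
array of 3: 3 × 60 = 180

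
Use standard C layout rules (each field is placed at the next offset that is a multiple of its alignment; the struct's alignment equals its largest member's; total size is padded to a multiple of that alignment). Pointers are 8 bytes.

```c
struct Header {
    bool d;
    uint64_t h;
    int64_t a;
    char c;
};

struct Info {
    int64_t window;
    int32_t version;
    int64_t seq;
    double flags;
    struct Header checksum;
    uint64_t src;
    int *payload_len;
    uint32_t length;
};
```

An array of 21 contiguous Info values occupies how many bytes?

Header: 0..1  d  (1B, 1-aligned); 1..8  -- padding (7B); 8..16  h  (8B, 8-aligned); 16..24  a  (8B, 8-aligned); 24..25  c  (1B, 1-aligned); 25..32  -- tail padding (7B); sizeof = 32, alignof = 8
0..8  window  (8B, 8-aligned)
8..12  version  (4B, 4-aligned)
12..16  -- padding (4B)
16..24  seq  (8B, 8-aligned)
24..32  flags  (8B, 8-aligned)
32..64  checksum  (32B, 8-aligned)
64..72  src  (8B, 8-aligned)
72..80  payload_len  (8B, 8-aligned)
80..84  length  (4B, 4-aligned)
84..88  -- tail padding (4B)
sizeof = 88, alignof = 8
array of 21: 21 × 88 = 1848

1848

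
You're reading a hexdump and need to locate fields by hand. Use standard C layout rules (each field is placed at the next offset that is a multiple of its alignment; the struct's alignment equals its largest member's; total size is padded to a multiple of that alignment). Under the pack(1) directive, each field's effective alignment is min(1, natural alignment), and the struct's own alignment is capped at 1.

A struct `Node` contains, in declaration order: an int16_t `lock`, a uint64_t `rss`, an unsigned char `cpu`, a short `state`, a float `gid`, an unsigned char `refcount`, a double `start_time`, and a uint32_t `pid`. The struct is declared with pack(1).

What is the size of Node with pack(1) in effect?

@0: lock [2B, align 1] → 2
@2: rss [8B, align 1] → 10
@10: cpu [1B, align 1] → 11
@11: state [2B, align 1] → 13
@13: gid [4B, align 1] → 17
@17: refcount [1B, align 1] → 18
@18: start_time [8B, align 1] → 26
@26: pid [4B, align 1] → 30
size 30, align 1

30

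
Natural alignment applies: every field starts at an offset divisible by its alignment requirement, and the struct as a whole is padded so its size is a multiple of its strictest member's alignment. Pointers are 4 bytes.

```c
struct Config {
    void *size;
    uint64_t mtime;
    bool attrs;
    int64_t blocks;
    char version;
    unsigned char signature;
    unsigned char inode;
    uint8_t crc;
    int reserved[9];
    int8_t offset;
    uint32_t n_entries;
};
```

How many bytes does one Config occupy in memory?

size at 0 (size 4, align 4) → ends 4
pad 4 to align 8 for mtime
mtime at 8 (size 8, align 8) → ends 16
attrs at 16 (size 1, align 1) → ends 17
pad 7 to align 8 for blocks
blocks at 24 (size 8, align 8) → ends 32
version at 32 (size 1, align 1) → ends 33
signature at 33 (size 1, align 1) → ends 34
inode at 34 (size 1, align 1) → ends 35
crc at 35 (size 1, align 1) → ends 36
reserved at 36 (size 36, align 4) → ends 72
offset at 72 (size 1, align 1) → ends 73
pad 3 to align 4 for n_entries
n_entries at 76 (size 4, align 4) → ends 80
total 80 bytes, alignment 8

80 bytes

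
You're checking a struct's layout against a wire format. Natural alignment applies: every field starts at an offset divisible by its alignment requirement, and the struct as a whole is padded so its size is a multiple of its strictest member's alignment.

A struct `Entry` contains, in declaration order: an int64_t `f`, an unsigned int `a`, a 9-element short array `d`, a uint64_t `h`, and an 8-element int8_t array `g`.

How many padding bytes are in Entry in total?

0..8  f  (8B, 8-aligned)
8..12  a  (4B, 4-aligned)
12..30  d  (18B, 2-aligned)
30..32  -- padding (2B)
32..40  h  (8B, 8-aligned)
40..48  g  (8B, 1-aligned)
sizeof = 48, alignof = 8
data bytes 46, size 48 → padding 2

2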